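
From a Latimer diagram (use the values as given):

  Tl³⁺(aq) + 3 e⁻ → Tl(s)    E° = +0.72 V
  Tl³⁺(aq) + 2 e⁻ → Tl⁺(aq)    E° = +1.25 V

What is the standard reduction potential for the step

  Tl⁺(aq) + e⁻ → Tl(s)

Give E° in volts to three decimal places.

-0.340 V

Sequential free energies add, so n₃E°₃ = n₁E°₁ + n₂E°₂.
With n₃ = 3, and the known step contributing 2×(+1.25) V, the unknown satisfies 1·E° = 3×(+0.72) − 2×(+1.25) = -0.340.
E° = -0.340 / 1 = -0.340 V.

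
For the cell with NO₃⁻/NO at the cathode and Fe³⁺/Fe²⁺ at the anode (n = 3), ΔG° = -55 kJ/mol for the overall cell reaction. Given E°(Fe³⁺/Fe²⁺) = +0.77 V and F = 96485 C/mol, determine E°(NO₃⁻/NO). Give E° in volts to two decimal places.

+0.96 V

E°cell = −ΔG°/(nF) = −(-55×10³)/((3)(96485)) = +0.190 V.
Since NO₃⁻/NO is the cathode and Fe³⁺/Fe²⁺ the anode, E°cell = E°(NO₃⁻/NO) − E°(Fe³⁺/Fe²⁺).
So E°(NO₃⁻/NO) = E°cell + E°(Fe³⁺/Fe²⁺) = +0.190 + (+0.77) = +0.96 V.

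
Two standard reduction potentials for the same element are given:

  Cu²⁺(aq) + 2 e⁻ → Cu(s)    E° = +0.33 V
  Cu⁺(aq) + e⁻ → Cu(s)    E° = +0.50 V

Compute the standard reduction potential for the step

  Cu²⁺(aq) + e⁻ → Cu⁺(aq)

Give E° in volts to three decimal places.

Sequential free energies add, so n₃E°₃ = n₁E°₁ + n₂E°₂.
With n₃ = 2, and the known step contributing 1×(+0.50) V, the unknown satisfies 1·E° = 2×(+0.33) − 1×(+0.50) = +0.160.
E° = +0.160 / 1 = +0.160 V.

+0.160 V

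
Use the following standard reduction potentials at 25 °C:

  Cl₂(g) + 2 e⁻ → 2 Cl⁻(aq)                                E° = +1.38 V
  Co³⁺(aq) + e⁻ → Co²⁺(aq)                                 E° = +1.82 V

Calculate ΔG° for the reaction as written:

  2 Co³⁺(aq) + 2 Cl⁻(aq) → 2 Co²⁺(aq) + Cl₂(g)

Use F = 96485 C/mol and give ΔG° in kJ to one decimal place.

As written, Co³⁺/Co²⁺ is reduced (cathode) and Cl₂/Cl⁻ is oxidised (anode), so E°cell = (+1.82) − (+1.38) = +0.44 V.
Balancing electrons gives n = 2.
ΔG° = −nFE° = −(2)(96485)(+0.44) = -84,907 J = -84.9 kJ.

-84.9 kJ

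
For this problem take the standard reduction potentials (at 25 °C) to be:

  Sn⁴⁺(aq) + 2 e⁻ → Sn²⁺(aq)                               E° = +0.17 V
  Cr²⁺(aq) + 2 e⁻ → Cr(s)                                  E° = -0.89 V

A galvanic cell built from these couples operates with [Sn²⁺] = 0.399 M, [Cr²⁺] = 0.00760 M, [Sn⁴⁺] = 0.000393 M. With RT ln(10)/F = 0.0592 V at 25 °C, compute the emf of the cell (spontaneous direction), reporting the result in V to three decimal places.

+1.034 V

Sn⁴⁺/Sn²⁺ is the cathode (higher E°), Cr²⁺/Cr the anode: E°cell = +0.17 − (-0.89) = +1.06 V, n = 2.
Overall: Sn⁴⁺(aq) + Cr(s) → Sn²⁺(aq) + Cr²⁺(aq)
Q = [Sn²⁺]·[Cr²⁺] / ([Sn⁴⁺]); log Q = 0.887.
E = E° − (0.0592/n) log Q = +1.06 − (0.0592/2)(0.887) = +1.034 V.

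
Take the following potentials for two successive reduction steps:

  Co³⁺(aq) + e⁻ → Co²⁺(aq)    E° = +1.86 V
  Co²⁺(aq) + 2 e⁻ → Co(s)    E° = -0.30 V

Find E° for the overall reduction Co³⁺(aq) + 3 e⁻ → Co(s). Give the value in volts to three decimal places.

Adding the free-energy changes (−nFE°) of the two steps gives −n₃FE°₃ = −n₁FE°₁ − n₂FE°₂.
E°₃ = (1×+1.86 + 2×-0.30) / 3 = (+1.260) / 3 = +0.420 V.

+0.420 V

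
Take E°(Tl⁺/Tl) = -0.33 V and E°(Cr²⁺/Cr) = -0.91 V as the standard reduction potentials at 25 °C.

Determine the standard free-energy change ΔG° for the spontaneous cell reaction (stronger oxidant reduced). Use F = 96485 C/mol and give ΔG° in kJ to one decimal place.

-111.9 kJ

Tl⁺/Tl (E° = -0.33 V) is the cathode; Cr²⁺/Cr (E° = -0.91 V) is the anode, so E°cell = +0.58 V.
Balancing electrons gives n = 2 (lcm of 1 and 2).
ΔG° = −nFE° = −(2)(96485)(+0.58) = -111,923 J = -111.9 kJ.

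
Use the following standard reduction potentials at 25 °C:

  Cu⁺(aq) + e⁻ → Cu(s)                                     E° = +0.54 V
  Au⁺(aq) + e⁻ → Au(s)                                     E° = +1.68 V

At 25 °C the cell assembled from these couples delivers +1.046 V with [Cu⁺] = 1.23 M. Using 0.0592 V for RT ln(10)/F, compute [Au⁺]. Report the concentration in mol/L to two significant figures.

Au⁺/Au is the cathode, Cu⁺/Cu the anode: E°cell = +1.14 V, n = 1.
Overall reaction: Au⁺(aq) + Cu(s) → Au(s) + Cu⁺(aq); Q = [Cu⁺]^1/[Au⁺]^1.
From E = E° − (0.0592/n) log Q: log Q = (E° − E)·n/0.0592 = (+1.14 − (+1.046))·1/0.0592 = 1.5878.
So 1·log[Au⁺] = 1·log(1.23) − log Q = 0.0899 − (1.5878) = -1.4979; [Au⁺] = 10^(-1.4979) ≈ 0.032 M.

0.032 M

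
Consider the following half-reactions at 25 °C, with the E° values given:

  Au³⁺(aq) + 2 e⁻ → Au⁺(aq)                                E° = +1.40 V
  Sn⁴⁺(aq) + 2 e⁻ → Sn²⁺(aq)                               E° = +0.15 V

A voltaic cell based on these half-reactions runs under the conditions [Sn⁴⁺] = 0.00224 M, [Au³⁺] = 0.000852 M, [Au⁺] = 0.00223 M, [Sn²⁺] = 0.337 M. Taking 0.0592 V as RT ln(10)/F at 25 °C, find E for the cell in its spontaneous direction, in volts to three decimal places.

+1.302 V

Au³⁺/Au⁺ is the cathode (higher E°), Sn⁴⁺/Sn²⁺ the anode: E°cell = +1.40 − (+0.15) = +1.25 V, n = 2.
Overall: Au³⁺(aq) + Sn²⁺(aq) → Au⁺(aq) + Sn⁴⁺(aq)
Q = [Au⁺]·[Sn⁴⁺] / ([Au³⁺]·[Sn²⁺]); log Q = -1.760.
E = E° − (0.0592/n) log Q = +1.25 − (0.0592/2)(-1.760) = +1.302 V.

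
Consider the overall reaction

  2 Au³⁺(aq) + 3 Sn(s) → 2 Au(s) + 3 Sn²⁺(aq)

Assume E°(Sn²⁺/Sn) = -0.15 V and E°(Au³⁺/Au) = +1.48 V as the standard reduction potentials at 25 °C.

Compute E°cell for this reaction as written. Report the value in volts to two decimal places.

+1.63 V

The Au³⁺/Au couple has the higher reduction potential, so it is the cathode; Sn²⁺/Sn is oxidised at the anode.
E°cell = E°(cathode) − E°(anode) = (+1.48) − (-0.15) = +1.63 V.
Since E°cell > 0, the reaction is spontaneous under standard conditions.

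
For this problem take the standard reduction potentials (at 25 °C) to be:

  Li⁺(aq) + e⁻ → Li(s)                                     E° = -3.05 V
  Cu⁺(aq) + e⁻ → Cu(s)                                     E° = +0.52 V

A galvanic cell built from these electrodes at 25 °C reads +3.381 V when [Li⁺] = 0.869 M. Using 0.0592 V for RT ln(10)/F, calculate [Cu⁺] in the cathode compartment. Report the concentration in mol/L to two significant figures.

0.00056 M

Cu⁺/Cu is the cathode, Li⁺/Li the anode: E°cell = +3.57 V, n = 1.
Overall reaction: Cu⁺(aq) + Li(s) → Cu(s) + Li⁺(aq); Q = [Li⁺]^1/[Cu⁺]^1.
From E = E° − (0.0592/n) log Q: log Q = (E° − E)·n/0.0592 = (+3.57 − (+3.381))·1/0.0592 = 3.1926.
So 1·log[Cu⁺] = 1·log(0.869) − log Q = -0.0610 − (3.1926) = -3.2536; [Cu⁺] = 10^(-3.2536) ≈ 0.00056 M.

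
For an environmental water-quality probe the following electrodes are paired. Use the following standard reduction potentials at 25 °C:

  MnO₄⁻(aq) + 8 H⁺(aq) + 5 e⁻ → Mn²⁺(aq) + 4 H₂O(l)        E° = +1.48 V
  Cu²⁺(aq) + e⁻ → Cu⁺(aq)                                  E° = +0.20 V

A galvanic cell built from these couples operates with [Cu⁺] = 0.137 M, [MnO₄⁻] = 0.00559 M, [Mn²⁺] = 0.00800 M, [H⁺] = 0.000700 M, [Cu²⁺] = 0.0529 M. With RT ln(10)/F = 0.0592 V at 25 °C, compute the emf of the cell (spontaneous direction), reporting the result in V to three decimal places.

MnO₄⁻/Mn²⁺ is the cathode (higher E°), Cu²⁺/Cu⁺ the anode: E°cell = +1.48 − (+0.20) = +1.28 V, n = 5.
Overall: MnO₄⁻(aq) + 8 H⁺(aq) + 5 Cu⁺(aq) → Mn²⁺(aq) + 4 H₂O(l) + 5 Cu²⁺(aq)
Q = [Mn²⁺]·[Cu²⁺]^5 / ([MnO₄⁻]·[H⁺]^8·[Cu⁺]^5); log Q = 23.329.
E = E° − (0.0592/n) log Q = +1.28 − (0.0592/5)(23.329) = +1.004 V.

+1.004 V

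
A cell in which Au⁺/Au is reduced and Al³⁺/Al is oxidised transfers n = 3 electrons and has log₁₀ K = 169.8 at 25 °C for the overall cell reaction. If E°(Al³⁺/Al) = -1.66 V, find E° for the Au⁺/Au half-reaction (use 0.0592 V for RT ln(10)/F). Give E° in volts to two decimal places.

E°cell = (0.0592/n)·log K = (0.0592/3)(169.8) = +3.351 V.
Since Au⁺/Au is the cathode and Al³⁺/Al the anode, E°cell = E°(Au⁺/Au) − E°(Al³⁺/Al).
So E°(Au⁺/Au) = E°cell + E°(Al³⁺/Al) = +3.351 + (-1.66) = +1.69 V.

+1.69 V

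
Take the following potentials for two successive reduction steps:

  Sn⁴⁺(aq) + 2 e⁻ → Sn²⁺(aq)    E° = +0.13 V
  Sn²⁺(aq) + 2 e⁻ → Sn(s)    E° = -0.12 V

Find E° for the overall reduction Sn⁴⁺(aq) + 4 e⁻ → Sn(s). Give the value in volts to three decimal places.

Adding the free-energy changes (−nFE°) of the two steps gives −n₃FE°₃ = −n₁FE°₁ − n₂FE°₂.
E°₃ = (2×+0.13 + 2×-0.12) / 4 = (+0.020) / 4 = +0.005 V.

+0.005 V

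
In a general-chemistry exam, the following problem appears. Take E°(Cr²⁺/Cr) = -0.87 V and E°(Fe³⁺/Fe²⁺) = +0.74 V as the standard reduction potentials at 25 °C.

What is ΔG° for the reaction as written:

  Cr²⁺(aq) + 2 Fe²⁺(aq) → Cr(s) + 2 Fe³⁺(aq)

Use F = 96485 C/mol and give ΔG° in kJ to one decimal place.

As written, Cr²⁺/Cr is reduced (cathode) and Fe³⁺/Fe²⁺ is oxidised (anode), so E°cell = (-0.87) − (+0.74) = -1.61 V.
Balancing electrons gives n = 2.
ΔG° = −nFE° = −(2)(96485)(-1.61) = 310,682 J = +310.7 kJ.

+310.7 kJ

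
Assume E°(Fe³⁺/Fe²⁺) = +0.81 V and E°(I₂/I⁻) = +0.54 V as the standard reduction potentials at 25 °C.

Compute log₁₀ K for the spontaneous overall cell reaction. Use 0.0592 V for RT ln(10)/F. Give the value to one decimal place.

9.1

Cathode: Fe³⁺/Fe²⁺; anode: I₂/I⁻. E°cell = +0.27 V, n = 2.
log K = nE°cell / 0.0592 = (2)(+0.27) / 0.0592 = 9.1.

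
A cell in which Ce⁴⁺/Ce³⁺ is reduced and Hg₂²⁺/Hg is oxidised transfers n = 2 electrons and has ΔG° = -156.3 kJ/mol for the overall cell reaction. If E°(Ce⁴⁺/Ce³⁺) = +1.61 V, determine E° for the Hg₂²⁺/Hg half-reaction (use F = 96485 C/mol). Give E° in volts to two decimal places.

E°cell = −ΔG°/(nF) = −(-156.3×10³)/((2)(96485)) = +0.810 V.
Since Ce⁴⁺/Ce³⁺ is the cathode and Hg₂²⁺/Hg the anode, E°cell = E°(Ce⁴⁺/Ce³⁺) − E°(Hg₂²⁺/Hg).
So E°(Hg₂²⁺/Hg) = E°(Ce⁴⁺/Ce³⁺) − E°cell = (+1.61) − (+0.810) = +0.80 V.

+0.80 V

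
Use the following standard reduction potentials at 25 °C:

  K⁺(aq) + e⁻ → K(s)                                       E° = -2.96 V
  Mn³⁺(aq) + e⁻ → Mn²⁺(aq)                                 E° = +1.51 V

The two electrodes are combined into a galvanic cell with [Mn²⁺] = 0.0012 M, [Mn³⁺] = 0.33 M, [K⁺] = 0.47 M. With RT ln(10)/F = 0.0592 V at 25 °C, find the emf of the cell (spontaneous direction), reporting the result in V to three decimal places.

+4.634 V

Mn³⁺/Mn²⁺ is the cathode (higher E°), K⁺/K the anode: E°cell = +1.51 − (-2.96) = +4.47 V, n = 1.
Overall: Mn³⁺(aq) + K(s) → Mn²⁺(aq) + K⁺(aq)
Q = [Mn²⁺]·[K⁺] / ([Mn³⁺]); log Q = -2.767.
E = E° − (0.0592/n) log Q = +4.47 − (0.0592/1)(-2.767) = +4.634 V.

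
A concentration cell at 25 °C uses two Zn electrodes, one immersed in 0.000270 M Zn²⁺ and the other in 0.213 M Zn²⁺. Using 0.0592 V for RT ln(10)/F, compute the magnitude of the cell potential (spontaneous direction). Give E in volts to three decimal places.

+0.086 V

For a concentration cell E°cell = 0. The 0.213 M side is the cathode (reduction is favoured where [Zn²⁺] is higher).
With n = 2, E = −(0.0592/2) log([Zn²⁺]ₐₙ/[Zn²⁺]꜀ₐₜ) = −(0.0592/2) log(0.00027/0.213) = −(0.0592/2)(-2.897) = +0.086 V.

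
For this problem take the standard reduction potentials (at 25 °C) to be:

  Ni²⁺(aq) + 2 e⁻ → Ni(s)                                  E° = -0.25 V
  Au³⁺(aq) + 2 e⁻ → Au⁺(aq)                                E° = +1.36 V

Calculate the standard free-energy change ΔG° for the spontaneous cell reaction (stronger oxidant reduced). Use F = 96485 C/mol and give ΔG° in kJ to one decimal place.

-310.7 kJ

Au³⁺/Au⁺ (E° = +1.36 V) is the cathode; Ni²⁺/Ni (E° = -0.25 V) is the anode, so E°cell = +1.61 V.
Balancing electrons gives n = 2 (lcm of 2 and 2).
ΔG° = −nFE° = −(2)(96485)(+1.61) = -310,682 J = -310.7 kJ.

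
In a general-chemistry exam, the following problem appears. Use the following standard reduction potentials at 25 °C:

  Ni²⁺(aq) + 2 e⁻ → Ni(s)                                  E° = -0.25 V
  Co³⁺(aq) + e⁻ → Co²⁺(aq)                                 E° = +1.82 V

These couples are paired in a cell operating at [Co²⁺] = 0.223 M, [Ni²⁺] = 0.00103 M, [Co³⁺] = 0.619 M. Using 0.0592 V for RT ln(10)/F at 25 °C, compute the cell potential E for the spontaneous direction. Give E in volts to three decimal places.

Co³⁺/Co²⁺ is the cathode (higher E°), Ni²⁺/Ni the anode: E°cell = +1.82 − (-0.25) = +2.07 V, n = 2.
Overall: 2 Co³⁺(aq) + Ni(s) → 2 Co²⁺(aq) + Ni²⁺(aq)
Q = [Co²⁺]^2·[Ni²⁺] / ([Co³⁺]^2); log Q = -3.874.
E = E° − (0.0592/n) log Q = +2.07 − (0.0592/2)(-3.874) = +2.185 V.

+2.185 V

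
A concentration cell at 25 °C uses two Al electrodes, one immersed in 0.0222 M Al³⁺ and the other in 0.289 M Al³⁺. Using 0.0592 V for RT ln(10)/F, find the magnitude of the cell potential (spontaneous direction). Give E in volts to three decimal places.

+0.022 V

For a concentration cell E°cell = 0. The 0.289 M side is the cathode (reduction is favoured where [Al³⁺] is higher).
With n = 3, E = −(0.0592/3) log([Al³⁺]ₐₙ/[Al³⁺]꜀ₐₜ) = −(0.0592/3) log(0.0222/0.289) = −(0.0592/3)(-1.115) = +0.022 V.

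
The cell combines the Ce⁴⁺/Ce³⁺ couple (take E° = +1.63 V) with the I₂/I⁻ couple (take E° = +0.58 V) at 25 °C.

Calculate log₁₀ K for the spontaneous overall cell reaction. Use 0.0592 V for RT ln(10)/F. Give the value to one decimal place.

Cathode: Ce⁴⁺/Ce³⁺; anode: I₂/I⁻. E°cell = +1.05 V, n = 2.
log K = nE°cell / 0.0592 = (2)(+1.05) / 0.0592 = 35.5.

35.5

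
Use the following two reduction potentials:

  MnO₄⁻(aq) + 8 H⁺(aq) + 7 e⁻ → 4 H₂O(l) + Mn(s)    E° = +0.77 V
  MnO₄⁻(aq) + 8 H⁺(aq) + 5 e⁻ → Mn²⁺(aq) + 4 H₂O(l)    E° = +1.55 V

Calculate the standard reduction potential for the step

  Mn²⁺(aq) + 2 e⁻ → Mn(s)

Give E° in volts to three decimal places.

Sequential free energies add, so n₃E°₃ = n₁E°₁ + n₂E°₂.
With n₃ = 7, and the known step contributing 5×(+1.55) V, the unknown satisfies 2·E° = 7×(+0.77) − 5×(+1.55) = -2.360.
E° = -2.360 / 2 = -1.180 V.

-1.180 V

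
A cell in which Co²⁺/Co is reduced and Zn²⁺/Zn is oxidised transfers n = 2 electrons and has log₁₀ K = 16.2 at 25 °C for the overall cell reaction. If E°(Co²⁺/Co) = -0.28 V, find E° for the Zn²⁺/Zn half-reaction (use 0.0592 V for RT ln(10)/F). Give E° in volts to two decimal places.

E°cell = (0.0592/n)·log K = (0.0592/2)(16.2) = +0.480 V.
Since Co²⁺/Co is the cathode and Zn²⁺/Zn the anode, E°cell = E°(Co²⁺/Co) − E°(Zn²⁺/Zn).
So E°(Zn²⁺/Zn) = E°(Co²⁺/Co) − E°cell = (-0.28) − (+0.480) = -0.76 V.

-0.76 V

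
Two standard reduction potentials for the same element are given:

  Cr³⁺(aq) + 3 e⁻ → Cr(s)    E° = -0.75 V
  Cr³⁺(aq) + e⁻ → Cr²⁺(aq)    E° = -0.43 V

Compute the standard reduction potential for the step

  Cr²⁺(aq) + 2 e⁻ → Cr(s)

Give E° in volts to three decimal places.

Sequential free energies add, so n₃E°₃ = n₁E°₁ + n₂E°₂.
With n₃ = 3, and the known step contributing 1×(-0.43) V, the unknown satisfies 2·E° = 3×(-0.75) − 1×(-0.43) = -1.820.
E° = -1.820 / 2 = -0.910 V.

-0.910 V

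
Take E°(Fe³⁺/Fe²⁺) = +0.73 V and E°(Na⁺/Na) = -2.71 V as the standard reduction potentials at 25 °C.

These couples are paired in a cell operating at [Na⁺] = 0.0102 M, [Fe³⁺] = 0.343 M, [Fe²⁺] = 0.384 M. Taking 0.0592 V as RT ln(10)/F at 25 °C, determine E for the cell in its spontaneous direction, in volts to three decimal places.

Fe³⁺/Fe²⁺ is the cathode (higher E°), Na⁺/Na the anode: E°cell = +0.73 − (-2.71) = +3.44 V, n = 1.
Overall: Fe³⁺(aq) + Na(s) → Fe²⁺(aq) + Na⁺(aq)
Q = [Fe²⁺]·[Na⁺] / ([Fe³⁺]); log Q = -1.942.
E = E° − (0.0592/n) log Q = +3.44 − (0.0592/1)(-1.942) = +3.555 V.

+3.555 V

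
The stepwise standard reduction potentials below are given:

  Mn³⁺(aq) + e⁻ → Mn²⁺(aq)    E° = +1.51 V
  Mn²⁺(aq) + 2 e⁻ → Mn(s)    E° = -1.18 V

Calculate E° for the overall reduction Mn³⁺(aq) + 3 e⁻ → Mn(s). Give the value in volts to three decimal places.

-0.283 V

Adding the free-energy changes (−nFE°) of the two steps gives −n₃FE°₃ = −n₁FE°₁ − n₂FE°₂.
E°₃ = (1×+1.51 + 2×-1.18) / 3 = (-0.850) / 3 = -0.283 V.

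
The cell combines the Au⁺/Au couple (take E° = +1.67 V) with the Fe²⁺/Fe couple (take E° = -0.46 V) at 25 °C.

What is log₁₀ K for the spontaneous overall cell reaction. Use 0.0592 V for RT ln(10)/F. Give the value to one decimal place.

Cathode: Au⁺/Au; anode: Fe²⁺/Fe. E°cell = +2.13 V, n = 2.
log K = nE°cell / 0.0592 = (2)(+2.13) / 0.0592 = 72.0.

72.0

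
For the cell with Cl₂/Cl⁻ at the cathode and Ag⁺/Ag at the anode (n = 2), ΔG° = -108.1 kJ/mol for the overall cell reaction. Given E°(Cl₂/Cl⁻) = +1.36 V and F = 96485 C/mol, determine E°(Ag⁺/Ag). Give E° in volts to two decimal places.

E°cell = −ΔG°/(nF) = −(-108.1×10³)/((2)(96485)) = +0.560 V.
Since Cl₂/Cl⁻ is the cathode and Ag⁺/Ag the anode, E°cell = E°(Cl₂/Cl⁻) − E°(Ag⁺/Ag).
So E°(Ag⁺/Ag) = E°(Cl₂/Cl⁻) − E°cell = (+1.36) − (+0.560) = +0.80 V.

+0.80 V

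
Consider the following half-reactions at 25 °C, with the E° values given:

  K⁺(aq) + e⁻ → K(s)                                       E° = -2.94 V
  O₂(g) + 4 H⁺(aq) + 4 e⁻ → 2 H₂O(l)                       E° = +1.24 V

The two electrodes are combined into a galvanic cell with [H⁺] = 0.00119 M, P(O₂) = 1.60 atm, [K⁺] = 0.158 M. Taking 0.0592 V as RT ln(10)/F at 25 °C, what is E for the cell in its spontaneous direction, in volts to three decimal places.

O₂/H₂O is the cathode (higher E°), K⁺/K the anode: E°cell = +1.24 − (-2.94) = +4.18 V, n = 4.
Overall: O₂(g) + 4 H⁺(aq) + 4 K(s) → 2 H₂O(l) + 4 K⁺(aq)
Q = [K⁺]^4 / (P(O₂)·[H⁺]^4); log Q = 8.288.
E = E° − (0.0592/n) log Q = +4.18 − (0.0592/4)(8.288) = +4.057 V.

+4.057 V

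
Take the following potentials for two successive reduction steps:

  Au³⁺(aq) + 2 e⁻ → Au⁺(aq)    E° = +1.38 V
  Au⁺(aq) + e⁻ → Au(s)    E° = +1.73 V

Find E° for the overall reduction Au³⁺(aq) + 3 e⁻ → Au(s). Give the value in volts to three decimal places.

Standard free energies of sequential steps add: ΔG°₃ = ΔG°₁ + ΔG°₂, so n₃E°₃ = n₁E°₁ + n₂E°₂.
E°₃ = (2×+1.38 + 1×+1.73) / 3 = (+4.490) / 3 = +1.497 V.
Simply averaging or adding the two E° values would be wrong; the electron-weighted sum is required.

+1.497 V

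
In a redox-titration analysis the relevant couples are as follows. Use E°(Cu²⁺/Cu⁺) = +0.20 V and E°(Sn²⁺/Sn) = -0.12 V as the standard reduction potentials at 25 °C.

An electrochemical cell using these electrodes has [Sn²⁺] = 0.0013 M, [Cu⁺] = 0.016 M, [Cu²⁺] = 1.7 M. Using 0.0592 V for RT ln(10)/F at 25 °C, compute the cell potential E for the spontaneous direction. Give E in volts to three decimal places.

Cu²⁺/Cu⁺ is the cathode (higher E°), Sn²⁺/Sn the anode: E°cell = +0.20 − (-0.12) = +0.32 V, n = 2.
Overall: 2 Cu²⁺(aq) + Sn(s) → 2 Cu⁺(aq) + Sn²⁺(aq)
Q = [Cu⁺]^2·[Sn²⁺] / ([Cu²⁺]^2); log Q = -6.939.
E = E° − (0.0592/n) log Q = +0.32 − (0.0592/2)(-6.939) = +0.525 V.

+0.525 V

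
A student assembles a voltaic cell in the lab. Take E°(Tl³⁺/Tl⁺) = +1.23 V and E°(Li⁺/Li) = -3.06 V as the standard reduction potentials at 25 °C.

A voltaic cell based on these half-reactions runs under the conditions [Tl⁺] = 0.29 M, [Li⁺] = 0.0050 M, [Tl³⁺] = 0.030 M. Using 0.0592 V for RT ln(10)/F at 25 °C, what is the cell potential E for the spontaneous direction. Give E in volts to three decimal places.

Tl³⁺/Tl⁺ is the cathode (higher E°), Li⁺/Li the anode: E°cell = +1.23 − (-3.06) = +4.29 V, n = 2.
Overall: Tl³⁺(aq) + 2 Li(s) → Tl⁺(aq) + 2 Li⁺(aq)
Q = [Tl⁺]·[Li⁺]^2 / ([Tl³⁺]); log Q = -3.617.
E = E° − (0.0592/n) log Q = +4.29 − (0.0592/2)(-3.617) = +4.397 V.

+4.397 V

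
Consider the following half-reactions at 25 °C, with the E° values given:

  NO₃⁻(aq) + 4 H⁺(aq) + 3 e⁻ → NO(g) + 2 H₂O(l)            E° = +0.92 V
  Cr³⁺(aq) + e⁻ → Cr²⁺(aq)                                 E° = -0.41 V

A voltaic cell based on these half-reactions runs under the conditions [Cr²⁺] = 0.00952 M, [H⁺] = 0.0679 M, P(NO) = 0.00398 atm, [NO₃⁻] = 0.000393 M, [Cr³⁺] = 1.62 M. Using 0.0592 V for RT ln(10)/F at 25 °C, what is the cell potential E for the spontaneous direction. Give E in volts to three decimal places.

+1.086 V

NO₃⁻/NO is the cathode (higher E°), Cr³⁺/Cr²⁺ the anode: E°cell = +0.92 − (-0.41) = +1.33 V, n = 3.
Overall: NO₃⁻(aq) + 4 H⁺(aq) + 3 Cr²⁺(aq) → NO(g) + 2 H₂O(l) + 3 Cr³⁺(aq)
Q = P(NO)·[Cr³⁺]^3 / ([NO₃⁻]·[H⁺]^4·[Cr²⁺]^3); log Q = 12.371.
E = E° − (0.0592/n) log Q = +1.33 − (0.0592/3)(12.371) = +1.086 V.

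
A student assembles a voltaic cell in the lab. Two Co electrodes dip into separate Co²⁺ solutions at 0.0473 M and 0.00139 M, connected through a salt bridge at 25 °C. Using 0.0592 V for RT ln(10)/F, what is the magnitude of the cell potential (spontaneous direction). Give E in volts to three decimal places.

+0.045 V

For a concentration cell E°cell = 0. The 0.0473 M side is the cathode (reduction is favoured where [Co²⁺] is higher).
With n = 2, E = −(0.0592/2) log([Co²⁺]ₐₙ/[Co²⁺]꜀ₐₜ) = −(0.0592/2) log(0.00139/0.0473) = −(0.0592/2)(-1.532) = +0.045 V.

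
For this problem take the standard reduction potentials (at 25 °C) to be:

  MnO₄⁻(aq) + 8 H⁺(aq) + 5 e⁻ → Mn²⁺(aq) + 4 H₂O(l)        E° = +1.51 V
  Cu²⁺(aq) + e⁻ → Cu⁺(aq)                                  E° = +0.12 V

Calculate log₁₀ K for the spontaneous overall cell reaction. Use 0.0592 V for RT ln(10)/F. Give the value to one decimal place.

Cathode: MnO₄⁻/Mn²⁺; anode: Cu²⁺/Cu⁺. E°cell = +1.39 V, n = 5.
log K = nE°cell / 0.0592 = (5)(+1.39) / 0.0592 = 117.4.

117.4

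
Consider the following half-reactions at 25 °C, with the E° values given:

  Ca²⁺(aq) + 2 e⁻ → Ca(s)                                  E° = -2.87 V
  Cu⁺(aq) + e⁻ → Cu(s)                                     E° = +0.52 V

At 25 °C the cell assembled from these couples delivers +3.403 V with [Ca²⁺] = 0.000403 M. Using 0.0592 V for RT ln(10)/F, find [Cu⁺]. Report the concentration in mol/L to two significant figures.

Cu⁺/Cu is the cathode, Ca²⁺/Ca the anode: E°cell = +3.39 V, n = 2.
Overall reaction: 2 Cu⁺(aq) + Ca(s) → 2 Cu(s) + Ca²⁺(aq); Q = [Ca²⁺]^1/[Cu⁺]^2.
From E = E° − (0.0592/n) log Q: log Q = (E° − E)·n/0.0592 = (+3.39 − (+3.403))·2/0.0592 = -0.4392.
So 2·log[Cu⁺] = 1·log(0.000403) − log Q = -3.3947 − (-0.4392) = -2.9555; log[Cu⁺] = -2.9555 / 2 = -1.4777; [Cu⁺] = 10^(-1.4777) ≈ 0.033 M.

0.033 M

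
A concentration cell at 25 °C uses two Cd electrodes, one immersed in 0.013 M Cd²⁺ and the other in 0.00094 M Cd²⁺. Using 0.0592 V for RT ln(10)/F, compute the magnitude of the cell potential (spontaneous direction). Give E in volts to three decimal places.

For a concentration cell E°cell = 0. The 0.013 M side is the cathode (reduction is favoured where [Cd²⁺] is higher).
With n = 2, E = −(0.0592/2) log([Cd²⁺]ₐₙ/[Cd²⁺]꜀ₐₜ) = −(0.0592/2) log(0.00094/0.013) = −(0.0592/2)(-1.141) = +0.034 V.

+0.034 V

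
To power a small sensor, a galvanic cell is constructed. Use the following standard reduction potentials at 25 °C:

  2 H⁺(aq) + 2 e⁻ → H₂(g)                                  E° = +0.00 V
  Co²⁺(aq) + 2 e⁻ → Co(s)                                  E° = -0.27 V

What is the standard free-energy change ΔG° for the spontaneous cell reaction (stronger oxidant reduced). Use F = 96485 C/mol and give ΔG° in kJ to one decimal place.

H⁺/H₂ (E° = +0.00 V) is the cathode; Co²⁺/Co (E° = -0.27 V) is the anode, so E°cell = +0.27 V.
Balancing electrons gives n = 2 (lcm of 2 and 2).
ΔG° = −nFE° = −(2)(96485)(+0.27) = -52,102 J = -52.1 kJ.

-52.1 kJ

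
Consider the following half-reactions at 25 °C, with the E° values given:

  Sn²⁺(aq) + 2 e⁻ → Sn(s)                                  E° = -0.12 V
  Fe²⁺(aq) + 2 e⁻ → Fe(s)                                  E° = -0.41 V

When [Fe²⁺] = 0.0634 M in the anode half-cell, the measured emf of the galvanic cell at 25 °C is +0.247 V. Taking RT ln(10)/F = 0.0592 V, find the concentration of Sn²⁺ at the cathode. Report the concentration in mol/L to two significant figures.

0.0022 M

Sn²⁺/Sn is the cathode, Fe²⁺/Fe the anode: E°cell = +0.29 V, n = 2.
Overall reaction: Sn²⁺(aq) + Fe(s) → Sn(s) + Fe²⁺(aq); Q = [Fe²⁺]^1/[Sn²⁺]^1.
From E = E° − (0.0592/n) log Q: log Q = (E° − E)·n/0.0592 = (+0.29 − (+0.247))·2/0.0592 = 1.4527.
So 1·log[Sn²⁺] = 1·log(0.0634) − log Q = -1.1979 − (1.4527) = -2.6506; [Sn²⁺] = 10^(-2.6506) ≈ 0.0022 M.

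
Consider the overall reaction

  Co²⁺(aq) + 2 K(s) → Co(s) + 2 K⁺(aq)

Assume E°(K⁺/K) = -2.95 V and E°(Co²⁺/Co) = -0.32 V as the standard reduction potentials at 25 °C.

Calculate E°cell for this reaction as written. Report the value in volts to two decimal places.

+2.63 V

The Co²⁺/Co couple has the higher reduction potential, so it is the cathode; K⁺/K is oxidised at the anode.
E°cell = E°(cathode) − E°(anode) = (-0.32) − (-2.95) = +2.63 V.
Since E°cell > 0, the reaction is spontaneous under standard conditions.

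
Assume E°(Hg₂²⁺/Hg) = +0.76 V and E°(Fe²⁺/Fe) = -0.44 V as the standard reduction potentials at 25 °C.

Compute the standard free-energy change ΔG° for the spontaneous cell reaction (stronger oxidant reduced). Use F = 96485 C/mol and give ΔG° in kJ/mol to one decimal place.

-231.6 kJ/mol

Hg₂²⁺/Hg (E° = +0.76 V) is the cathode; Fe²⁺/Fe (E° = -0.44 V) is the anode, so E°cell = +1.20 V.
Balancing electrons gives n = 2 (lcm of 2 and 2).
ΔG° = −nFE° = −(2)(96485)(+1.20) = -231,564 J = -231.6 kJ/mol.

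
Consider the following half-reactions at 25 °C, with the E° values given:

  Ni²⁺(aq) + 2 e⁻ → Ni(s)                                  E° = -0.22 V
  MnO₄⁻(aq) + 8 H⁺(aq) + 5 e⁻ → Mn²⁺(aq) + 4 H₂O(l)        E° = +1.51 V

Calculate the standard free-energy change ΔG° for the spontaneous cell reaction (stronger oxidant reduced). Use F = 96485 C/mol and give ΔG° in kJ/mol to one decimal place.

-1669.2 kJ/mol

MnO₄⁻/Mn²⁺ (E° = +1.51 V) is the cathode; Ni²⁺/Ni (E° = -0.22 V) is the anode, so E°cell = +1.73 V.
Balancing electrons gives n = 10 (lcm of 5 and 2).
ΔG° = −nFE° = −(10)(96485)(+1.73) = -1,669,190 J = -1669.2 kJ/mol.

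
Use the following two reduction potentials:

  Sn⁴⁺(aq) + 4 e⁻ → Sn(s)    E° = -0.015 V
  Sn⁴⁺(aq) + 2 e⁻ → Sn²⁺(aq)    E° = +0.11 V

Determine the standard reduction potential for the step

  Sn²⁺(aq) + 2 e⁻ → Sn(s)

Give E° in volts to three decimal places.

-0.140 V

Sequential free energies add, so n₃E°₃ = n₁E°₁ + n₂E°₂.
With n₃ = 4, and the known step contributing 2×(+0.11) V, the unknown satisfies 2·E° = 4×(-0.015) − 2×(+0.11) = -0.280.
E° = -0.280 / 2 = -0.140 V.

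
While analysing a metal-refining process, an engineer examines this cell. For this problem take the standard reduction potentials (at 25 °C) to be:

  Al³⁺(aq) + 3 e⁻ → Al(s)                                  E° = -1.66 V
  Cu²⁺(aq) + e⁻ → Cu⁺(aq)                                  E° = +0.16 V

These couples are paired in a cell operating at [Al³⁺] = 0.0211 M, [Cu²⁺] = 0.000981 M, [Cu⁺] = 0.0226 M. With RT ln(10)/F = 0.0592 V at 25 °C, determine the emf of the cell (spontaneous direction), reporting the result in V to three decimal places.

Cu²⁺/Cu⁺ is the cathode (higher E°), Al³⁺/Al the anode: E°cell = +0.16 − (-1.66) = +1.82 V, n = 3.
Overall: 3 Cu²⁺(aq) + Al(s) → 3 Cu⁺(aq) + Al³⁺(aq)
Q = [Cu⁺]^3·[Al³⁺] / ([Cu²⁺]^3); log Q = 2.412.
E = E° − (0.0592/n) log Q = +1.82 − (0.0592/3)(2.412) = +1.772 V.

+1.772 V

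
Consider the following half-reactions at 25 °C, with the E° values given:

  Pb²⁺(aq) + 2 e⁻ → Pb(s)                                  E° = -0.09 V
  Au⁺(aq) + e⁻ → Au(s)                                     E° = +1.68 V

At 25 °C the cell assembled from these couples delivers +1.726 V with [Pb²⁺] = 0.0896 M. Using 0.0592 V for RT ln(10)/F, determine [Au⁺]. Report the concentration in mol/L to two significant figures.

Au⁺/Au is the cathode, Pb²⁺/Pb the anode: E°cell = +1.77 V, n = 2.
Overall reaction: 2 Au⁺(aq) + Pb(s) → 2 Au(s) + Pb²⁺(aq); Q = [Pb²⁺]^1/[Au⁺]^2.
From E = E° − (0.0592/n) log Q: log Q = (E° − E)·n/0.0592 = (+1.77 − (+1.726))·2/0.0592 = 1.4865.
So 2·log[Au⁺] = 1·log(0.0896) − log Q = -1.0477 − (1.4865) = -2.5342; log[Au⁺] = -2.5342 / 2 = -1.2671; [Au⁺] = 10^(-1.2671) ≈ 0.054 M.

0.054 M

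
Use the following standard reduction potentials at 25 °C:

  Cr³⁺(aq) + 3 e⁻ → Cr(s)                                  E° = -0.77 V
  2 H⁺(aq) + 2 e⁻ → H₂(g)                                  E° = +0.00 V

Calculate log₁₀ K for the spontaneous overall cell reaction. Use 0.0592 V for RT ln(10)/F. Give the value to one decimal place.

Cathode: H⁺/H₂; anode: Cr³⁺/Cr. E°cell = +0.77 V, n = 6.
log K = nE°cell / 0.0592 = (6)(+0.77) / 0.0592 = 78.0.

78.0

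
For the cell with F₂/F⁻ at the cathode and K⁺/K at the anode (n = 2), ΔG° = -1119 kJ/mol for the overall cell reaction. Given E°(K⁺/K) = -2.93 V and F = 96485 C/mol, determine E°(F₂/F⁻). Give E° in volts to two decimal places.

E°cell = −ΔG°/(nF) = −(-1119×10³)/((2)(96485)) = +5.799 V.
Since F₂/F⁻ is the cathode and K⁺/K the anode, E°cell = E°(F₂/F⁻) − E°(K⁺/K).
So E°(F₂/F⁻) = E°cell + E°(K⁺/K) = +5.799 + (-2.93) = +2.87 V.

+2.87 V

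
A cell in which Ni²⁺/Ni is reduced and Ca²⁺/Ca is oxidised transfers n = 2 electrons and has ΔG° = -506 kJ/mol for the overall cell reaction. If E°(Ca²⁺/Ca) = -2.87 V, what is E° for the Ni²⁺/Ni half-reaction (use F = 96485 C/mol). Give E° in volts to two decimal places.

-0.25 V

E°cell = −ΔG°/(nF) = −(-506×10³)/((2)(96485)) = +2.622 V.
Since Ni²⁺/Ni is the cathode and Ca²⁺/Ca the anode, E°cell = E°(Ni²⁺/Ni) − E°(Ca²⁺/Ca).
So E°(Ni²⁺/Ni) = E°cell + E°(Ca²⁺/Ca) = +2.622 + (-2.87) = -0.25 V.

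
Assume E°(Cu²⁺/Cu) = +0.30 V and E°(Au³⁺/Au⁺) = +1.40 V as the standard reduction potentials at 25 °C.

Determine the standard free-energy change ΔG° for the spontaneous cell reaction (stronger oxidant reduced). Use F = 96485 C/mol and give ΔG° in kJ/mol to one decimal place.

-212.3 kJ/mol

Au³⁺/Au⁺ (E° = +1.40 V) is the cathode; Cu²⁺/Cu (E° = +0.30 V) is the anode, so E°cell = +1.10 V.
Balancing electrons gives n = 2 (lcm of 2 and 2).
ΔG° = −nFE° = −(2)(96485)(+1.10) = -212,267 J = -212.3 kJ/mol.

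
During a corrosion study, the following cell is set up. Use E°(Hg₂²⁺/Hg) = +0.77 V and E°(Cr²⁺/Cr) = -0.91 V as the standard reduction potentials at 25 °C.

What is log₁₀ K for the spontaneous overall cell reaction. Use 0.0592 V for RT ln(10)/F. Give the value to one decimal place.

56.8

Cathode: Hg₂²⁺/Hg; anode: Cr²⁺/Cr. E°cell = +1.68 V, n = 2.
log K = nE°cell / 0.0592 = (2)(+1.68) / 0.0592 = 56.8.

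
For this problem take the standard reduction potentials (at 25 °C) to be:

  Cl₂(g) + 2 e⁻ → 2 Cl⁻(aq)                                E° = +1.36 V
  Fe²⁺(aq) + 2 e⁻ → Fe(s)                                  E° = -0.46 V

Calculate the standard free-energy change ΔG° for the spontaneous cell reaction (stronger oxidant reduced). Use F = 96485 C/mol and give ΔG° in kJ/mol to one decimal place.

Cl₂/Cl⁻ (E° = +1.36 V) is the cathode; Fe²⁺/Fe (E° = -0.46 V) is the anode, so E°cell = +1.82 V.
Balancing electrons gives n = 2 (lcm of 2 and 2).
ΔG° = −nFE° = −(2)(96485)(+1.82) = -351,205 J = -351.2 kJ/mol.

-351.2 kJ/mol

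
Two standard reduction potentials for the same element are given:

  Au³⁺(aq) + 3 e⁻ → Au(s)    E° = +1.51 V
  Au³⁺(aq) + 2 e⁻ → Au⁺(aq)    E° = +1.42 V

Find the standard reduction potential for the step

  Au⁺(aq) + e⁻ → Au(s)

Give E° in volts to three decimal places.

Sequential free energies add, so n₃E°₃ = n₁E°₁ + n₂E°₂.
With n₃ = 3, and the known step contributing 2×(+1.42) V, the unknown satisfies 1·E° = 3×(+1.51) − 2×(+1.42) = +1.690.
E° = +1.690 / 1 = +1.690 V.

+1.690 V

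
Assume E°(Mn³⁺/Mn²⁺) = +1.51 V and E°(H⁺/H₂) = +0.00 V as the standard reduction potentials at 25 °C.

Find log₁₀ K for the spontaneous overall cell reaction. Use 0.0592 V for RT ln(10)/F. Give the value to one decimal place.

51.0

Cathode: Mn³⁺/Mn²⁺; anode: H⁺/H₂. E°cell = +1.51 V, n = 2.
log K = nE°cell / 0.0592 = (2)(+1.51) / 0.0592 = 51.0.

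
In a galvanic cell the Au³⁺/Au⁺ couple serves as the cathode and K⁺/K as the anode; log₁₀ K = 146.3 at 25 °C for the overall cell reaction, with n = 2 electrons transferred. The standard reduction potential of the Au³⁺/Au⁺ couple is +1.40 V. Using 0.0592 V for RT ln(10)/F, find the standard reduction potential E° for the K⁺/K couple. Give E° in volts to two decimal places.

-2.93 V

E°cell = (0.0592/n)·log K = (0.0592/2)(146.3) = +4.330 V.
Since Au³⁺/Au⁺ is the cathode and K⁺/K the anode, E°cell = E°(Au³⁺/Au⁺) − E°(K⁺/K).
So E°(K⁺/K) = E°(Au³⁺/Au⁺) − E°cell = (+1.40) − (+4.330) = -2.93 V.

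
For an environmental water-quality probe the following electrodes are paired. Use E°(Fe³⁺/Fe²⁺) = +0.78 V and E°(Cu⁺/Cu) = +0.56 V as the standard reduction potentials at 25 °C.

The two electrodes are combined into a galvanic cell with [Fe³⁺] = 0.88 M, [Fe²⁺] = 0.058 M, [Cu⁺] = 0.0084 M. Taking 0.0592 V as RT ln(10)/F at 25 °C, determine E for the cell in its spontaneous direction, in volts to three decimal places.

Fe³⁺/Fe²⁺ is the cathode (higher E°), Cu⁺/Cu the anode: E°cell = +0.78 − (+0.56) = +0.22 V, n = 1.
Overall: Fe³⁺(aq) + Cu(s) → Fe²⁺(aq) + Cu⁺(aq)
Q = [Fe²⁺]·[Cu⁺] / ([Fe³⁺]); log Q = -3.257.
E = E° − (0.0592/n) log Q = +0.22 − (0.0592/1)(-3.257) = +0.413 V.

+0.413 V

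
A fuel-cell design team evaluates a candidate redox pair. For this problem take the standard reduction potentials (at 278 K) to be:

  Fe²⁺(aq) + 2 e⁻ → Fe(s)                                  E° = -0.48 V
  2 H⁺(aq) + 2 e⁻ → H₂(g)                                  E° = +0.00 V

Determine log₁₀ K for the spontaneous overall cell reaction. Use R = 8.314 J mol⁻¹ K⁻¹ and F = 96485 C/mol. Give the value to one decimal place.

17.4

Cathode: H⁺/H₂; anode: Fe²⁺/Fe. E°cell = (+0.00) − (-0.48) = +0.48 V, with n = 2.
ΔG° = −nFE° = −RT ln K, so ln K = nFE°/(RT) = (2)(96485)(+0.48) / ((8.314)(278)) = 40.075.
log₁₀ K = 40.075 / ln 10 = 17.4.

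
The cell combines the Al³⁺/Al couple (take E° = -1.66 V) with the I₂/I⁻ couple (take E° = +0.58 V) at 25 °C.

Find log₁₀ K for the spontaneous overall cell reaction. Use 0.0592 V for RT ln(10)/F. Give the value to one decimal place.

227.0

Cathode: I₂/I⁻; anode: Al³⁺/Al. E°cell = +2.24 V, n = 6.
log K = nE°cell / 0.0592 = (6)(+2.24) / 0.0592 = 227.0.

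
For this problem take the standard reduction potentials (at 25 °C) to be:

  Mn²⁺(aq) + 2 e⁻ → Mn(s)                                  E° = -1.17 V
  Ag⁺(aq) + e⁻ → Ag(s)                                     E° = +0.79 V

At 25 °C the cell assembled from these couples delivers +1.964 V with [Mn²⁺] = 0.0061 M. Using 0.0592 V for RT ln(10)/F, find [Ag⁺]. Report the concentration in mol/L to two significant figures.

0.091 M

Ag⁺/Ag is the cathode, Mn²⁺/Mn the anode: E°cell = +1.96 V, n = 2.
Overall reaction: 2 Ag⁺(aq) + Mn(s) → 2 Ag(s) + Mn²⁺(aq); Q = [Mn²⁺]^1/[Ag⁺]^2.
From E = E° − (0.0592/n) log Q: log Q = (E° − E)·n/0.0592 = (+1.96 − (+1.964))·2/0.0592 = -0.1351.
So 2·log[Ag⁺] = 1·log(0.0061) − log Q = -2.2147 − (-0.1351) = -2.0796; log[Ag⁺] = -2.0796 / 2 = -1.0398; [Ag⁺] = 10^(-1.0398) ≈ 0.091 M.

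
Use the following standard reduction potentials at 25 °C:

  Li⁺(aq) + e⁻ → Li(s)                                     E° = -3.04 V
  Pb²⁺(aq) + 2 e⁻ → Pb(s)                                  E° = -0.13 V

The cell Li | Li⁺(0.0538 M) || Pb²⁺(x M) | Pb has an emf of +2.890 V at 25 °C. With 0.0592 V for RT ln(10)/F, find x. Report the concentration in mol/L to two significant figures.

0.00061 M

Pb²⁺/Pb is the cathode, Li⁺/Li the anode: E°cell = +2.91 V, n = 2.
Overall reaction: Pb²⁺(aq) + 2 Li(s) → Pb(s) + 2 Li⁺(aq); Q = [Li⁺]^2/[Pb²⁺]^1.
From E = E° − (0.0592/n) log Q: log Q = (E° − E)·n/0.0592 = (+2.91 − (+2.890))·2/0.0592 = 0.6757.
So 1·log[Pb²⁺] = 2·log(0.0538) − log Q = -2.5384 − (0.6757) = -3.2141; [Pb²⁺] = 10^(-3.2141) ≈ 0.00061 M.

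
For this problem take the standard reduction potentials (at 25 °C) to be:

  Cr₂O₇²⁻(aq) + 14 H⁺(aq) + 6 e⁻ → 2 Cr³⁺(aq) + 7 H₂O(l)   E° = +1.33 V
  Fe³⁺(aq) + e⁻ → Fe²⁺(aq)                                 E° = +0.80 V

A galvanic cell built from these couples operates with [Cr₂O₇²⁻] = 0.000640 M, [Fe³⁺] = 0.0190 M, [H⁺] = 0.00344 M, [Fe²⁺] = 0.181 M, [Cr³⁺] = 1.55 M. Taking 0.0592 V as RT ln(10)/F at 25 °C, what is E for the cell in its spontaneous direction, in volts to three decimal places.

Cr₂O₇²⁻/Cr³⁺ is the cathode (higher E°), Fe³⁺/Fe²⁺ the anode: E°cell = +1.33 − (+0.80) = +0.53 V, n = 6.
Overall: Cr₂O₇²⁻(aq) + 14 H⁺(aq) + 6 Fe²⁺(aq) → 2 Cr³⁺(aq) + 7 H₂O(l) + 6 Fe³⁺(aq)
Q = [Cr³⁺]^2·[Fe³⁺]^6 / ([Cr₂O₇²⁻]·[H⁺]^14·[Fe²⁺]^6); log Q = 32.189.
E = E° − (0.0592/n) log Q = +0.53 − (0.0592/6)(32.189) = +0.212 V.

+0.212 V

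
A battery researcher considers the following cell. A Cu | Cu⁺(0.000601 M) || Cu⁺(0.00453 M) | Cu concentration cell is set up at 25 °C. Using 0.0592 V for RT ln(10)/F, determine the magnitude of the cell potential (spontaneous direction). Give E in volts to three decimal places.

+0.052 V

For a concentration cell E°cell = 0. The 0.00453 M side is the cathode (reduction is favoured where [Cu⁺] is higher).
With n = 1, E = −(0.0592/1) log([Cu⁺]ₐₙ/[Cu⁺]꜀ₐₜ) = −(0.0592/1) log(0.000601/0.00453) = −(0.0592/1)(-0.877) = +0.052 V.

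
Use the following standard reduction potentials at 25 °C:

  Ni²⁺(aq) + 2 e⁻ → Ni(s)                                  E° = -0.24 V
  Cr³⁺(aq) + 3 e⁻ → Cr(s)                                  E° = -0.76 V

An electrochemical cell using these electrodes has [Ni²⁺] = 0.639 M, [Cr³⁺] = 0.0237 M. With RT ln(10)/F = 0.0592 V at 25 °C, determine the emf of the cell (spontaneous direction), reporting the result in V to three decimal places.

Ni²⁺/Ni is the cathode (higher E°), Cr³⁺/Cr the anode: E°cell = -0.24 − (-0.76) = +0.52 V, n = 6.
Overall: 3 Ni²⁺(aq) + 2 Cr(s) → 3 Ni(s) + 2 Cr³⁺(aq)
Q = [Cr³⁺]^2 / ([Ni²⁺]^3); log Q = -2.667.
E = E° − (0.0592/n) log Q = +0.52 − (0.0592/6)(-2.667) = +0.546 V.

+0.546 V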